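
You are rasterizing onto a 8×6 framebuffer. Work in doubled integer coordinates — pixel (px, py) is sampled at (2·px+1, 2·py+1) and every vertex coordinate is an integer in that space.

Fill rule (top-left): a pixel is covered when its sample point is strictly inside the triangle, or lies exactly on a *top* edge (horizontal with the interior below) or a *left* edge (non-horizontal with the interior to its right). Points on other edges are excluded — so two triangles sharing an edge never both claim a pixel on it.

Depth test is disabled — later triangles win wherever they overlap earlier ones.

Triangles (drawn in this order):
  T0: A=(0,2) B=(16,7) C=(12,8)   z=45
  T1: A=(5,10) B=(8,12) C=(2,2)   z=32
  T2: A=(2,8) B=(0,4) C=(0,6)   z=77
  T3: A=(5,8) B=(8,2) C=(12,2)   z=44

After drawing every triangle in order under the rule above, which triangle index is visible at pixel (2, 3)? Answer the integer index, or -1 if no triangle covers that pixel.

T0:
  2·area = 36
  edge (0, 2)→(16, 7): d=(16,5) right/bottom  bias=-1
  edge (16, 7)→(12, 8): d=(-4,1) right/bottom  bias=-1
  edge (12, 8)→(0, 2): d=(-12,-6) top-left  bias=+0
    (1,1)@(3, 3): e=[1,29,6] → █
    (2,1)@(5, 3): e=[-9,27,18] → ·
    (1,2)@(3, 5): e=[33,21,-18] → ·
    (3,2)@(7, 5): e=[13,17,6] → █
    (4,2)@(9, 5): e=[3,15,18] → █
    (5,2)@(11, 5): e=[-7,13,30] → ·
    (3,3)@(7, 7): e=[45,9,-18] → ·
    (4,3)@(9, 7): e=[35,7,-6] → ·
    (5,3)@(11, 7): e=[25,5,6] → █
    (6,3)@(13, 7): e=[15,3,18] → █
    (7,3)@(15, 7): e=[5,1,30] → █
    (5,4)@(11, 9): e=[57,-3,-18] → ·
  covered (6 px):
    · · · · · · · ·
    · █ · · · · · ·
    · · · █ █ · · ·
    · · · · · █ █ █
    · · · · · · · ·
    · · · · · · · ·
T1:
  2·area = 18  (B↔C swapped to make it positive)
  edge (5, 10)→(2, 2): d=(-3,-8) top-left  bias=+0
  edge (2, 2)→(8, 12): d=(6,10) right/bottom  bias=-1
  edge (8, 12)→(5, 10): d=(-3,-2) top-left  bias=+0
    (2,3)@(5, 7): e=[9,0,9] → ·  [on edge]
    (2,4)@(5, 9): e=[3,12,3] → █
    (3,4)@(7, 9): e=[19,-8,7] → ·
    (2,5)@(5, 11): e=[-3,24,-3] → ·
    (3,5)@(7, 11): e=[13,4,1] → █
    (4,5)@(9, 11): e=[29,-16,5] → ·
  covered (2 px):
    · · · · · · · ·
    · · · · · · · ·
    · · · · · · · ·
    · · · · · · · ·
    · · █ · · · · ·
    · · · █ · · · ·
T2:
  2·area = 4  (B↔C swapped to make it positive)
  edge (2, 8)→(0, 6): d=(-2,-2) top-left  bias=+0
  edge (0, 6)→(0, 4): d=(0,-2) top-left  bias=+0
  edge (0, 4)→(2, 8): d=(2,4) right/bottom  bias=-1
    (0,3)@(1, 7): e=[0,2,2] → █  [on edge]
    (1,3)@(3, 7): e=[4,6,-6] → ·
    (0,4)@(1, 9): e=[-4,2,6] → ·
    (1,4)@(3, 9): e=[0,6,-2] → ·  [on edge]
    (2,5)@(5, 11): e=[0,10,-6] → ·  [on edge]
  covered (1 px):
    · · · · · · · ·
    · · · · · · · ·
    · · · · · · · ·
    █ · · · · · · ·
    · · · · · · · ·
    · · · · · · · ·
T3:
  2·area = 24
  edge (5, 8)→(8, 2): d=(3,-6) top-left  bias=+0
  edge (8, 2)→(12, 2): d=(4,0) top-left  bias=+0
  edge (12, 2)→(5, 8): d=(-7,6) right/bottom  bias=-1
    (4,1)@(9, 3): e=[9,4,11] → █
    (5,1)@(11, 3): e=[21,4,-1] → ·
    (3,2)@(7, 5): e=[3,12,9] → █
    (4,2)@(9, 5): e=[15,12,-3] → ·
    (3,3)@(7, 7): e=[9,20,-5] → ·
  covered (2 px):
    · · · · · · · ·
    · · · · █ · · ·
    · · · █ · · · ·
    · · · · · · · ·
    · · · · · · · ·
    · · · · · · · ·

Z-buffer (winner per pixel, '.' = empty):
  . . . . . . . .
  . 0 . . 3 . . .
  . . . 3 0 . . .
  2 . . . . 0 0 0
  . . 1 . . . . .
  . . . 1 . . . .

Final: -1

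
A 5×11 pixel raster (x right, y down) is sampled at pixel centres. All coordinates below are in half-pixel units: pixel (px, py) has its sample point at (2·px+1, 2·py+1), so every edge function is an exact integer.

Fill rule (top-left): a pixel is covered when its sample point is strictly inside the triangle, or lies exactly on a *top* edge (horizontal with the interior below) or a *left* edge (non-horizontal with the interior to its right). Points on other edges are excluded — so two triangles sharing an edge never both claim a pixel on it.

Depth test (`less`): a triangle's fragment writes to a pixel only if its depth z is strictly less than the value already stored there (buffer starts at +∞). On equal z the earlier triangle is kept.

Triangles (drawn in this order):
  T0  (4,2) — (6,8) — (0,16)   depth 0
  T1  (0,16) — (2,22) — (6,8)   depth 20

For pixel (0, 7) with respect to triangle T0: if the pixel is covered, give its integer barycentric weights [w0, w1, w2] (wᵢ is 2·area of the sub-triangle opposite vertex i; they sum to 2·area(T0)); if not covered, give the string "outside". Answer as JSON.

T0:
  2·area = 52
  edge (4, 2)→(6, 8): d=(2,6) right/bottom  bias=-1
  edge (6, 8)→(0, 16): d=(-6,8) right/bottom  bias=-1
  edge (0, 16)→(4, 2): d=(4,-14) top-left  bias=+0
    (2,2)@(5, 5): e=[0,26,26] → ·  [on edge]
    (1,3)@(3, 7): e=[16,30,6] → █
    (2,3)@(5, 7): e=[4,14,34] → █
    (3,3)@(7, 7): e=[-8,-2,62] → ·
    (1,4)@(3, 9): e=[20,18,14] → █
    (3,4)@(7, 9): e=[-4,-14,70] → ·
    (1,5)@(3, 11): e=[24,6,22] → █
    (2,5)@(5, 11): e=[12,-10,50] → ·
    (3,5)@(7, 11): e=[0,-26,78] → ·  [on edge]
    (0,6)@(1, 13): e=[40,10,2] → █
    (1,6)@(3, 13): e=[28,-6,30] → ·
    (0,7)@(1, 15): e=[44,-2,10] → ·
    (4,8)@(9, 17): e=[0,-78,130] → ·  [on edge]
  covered (6 px):
    · · · · ·
    · · · · ·
    · · · · ·
    · █ █ · ·
    · █ █ · ·
    · █ · · ·
    █ · · · ·
    · · · · ·
    · · · · ·
    · · · · ·
    · · · · ·
T1:
  2·area = 52  (B↔C swapped to make it positive)
  edge (0, 16)→(6, 8): d=(6,-8) top-left  bias=+0
  edge (6, 8)→(2, 22): d=(-4,14) right/bottom  bias=-1
  edge (2, 22)→(0, 16): d=(-2,-6) top-left  bias=+0
    (2,5)@(5, 11): e=[10,2,40] → █
    (3,5)@(7, 11): e=[26,-26,52] → ·
    (1,6)@(3, 13): e=[6,22,24] → █
    (2,6)@(5, 13): e=[22,-6,36] → ·
    (0,7)@(1, 15): e=[2,42,8] → █
    (2,7)@(5, 15): e=[34,-14,32] → ·
    (0,8)@(1, 17): e=[14,34,4] → █
    (2,8)@(5, 17): e=[46,-22,28] → ·
    (0,9)@(1, 19): e=[26,26,0] → █  [on edge]
    (1,9)@(3, 19): e=[42,-2,12] → ·
    (0,10)@(1, 21): e=[38,18,-4] → ·
  covered (7 px):
    · · · · ·
    · · · · ·
    · · · · ·
    · · · · ·
    · · · · ·
    · · █ · ·
    · █ · · ·
    █ █ · · ·
    █ █ · · ·
    █ · · · ·
    · · · · ·

Final: "outside"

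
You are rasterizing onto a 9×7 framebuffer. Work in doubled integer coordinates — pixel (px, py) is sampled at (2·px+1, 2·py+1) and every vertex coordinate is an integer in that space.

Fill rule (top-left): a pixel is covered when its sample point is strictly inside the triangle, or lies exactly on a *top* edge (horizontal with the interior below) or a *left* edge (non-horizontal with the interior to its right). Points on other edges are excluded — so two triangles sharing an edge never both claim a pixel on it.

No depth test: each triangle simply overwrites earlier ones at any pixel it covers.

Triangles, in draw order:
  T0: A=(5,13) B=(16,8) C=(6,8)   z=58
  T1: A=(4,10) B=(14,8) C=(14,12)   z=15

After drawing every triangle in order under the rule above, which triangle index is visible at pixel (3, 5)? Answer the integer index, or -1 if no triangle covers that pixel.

T0:
  2·area = 50  (B↔C swapped to make it positive)
  edge (5, 13)→(6, 8): d=(1,-5) top-left  bias=+0
  edge (6, 8)→(16, 8): d=(10,0) top-left  bias=+0
  edge (16, 8)→(5, 13): d=(-11,5) right/bottom  bias=-1
    (3,1)@(7, 3): e=[0,-50,100] → ·  [on edge]
    (3,4)@(7, 9): e=[6,10,34] → █
    (4,4)@(9, 9): e=[16,10,24] → █
    (5,4)@(11, 9): e=[26,10,14] → █
    (6,4)@(13, 9): e=[36,10,4] → █
    (7,4)@(15, 9): e=[46,10,-6] → ·
    (3,5)@(7, 11): e=[8,30,12] → █
    (5,5)@(11, 11): e=[28,30,-8] → ·
    (6,5)@(13, 11): e=[38,30,-18] → ·
    (2,6)@(5, 13): e=[0,50,0] → ·  [on edge]
    (3,6)@(7, 13): e=[10,50,-10] → ·
    (4,6)@(9, 13): e=[20,50,-20] → ·
  covered (6 px):
    · · · · · · · · ·
    · · · · · · · · ·
    · · · · · · · · ·
    · · · · · · · · ·
    · · · █ █ █ █ · ·
    · · · █ █ · · · ·
    · · · · · · · · ·
T1:
  2·area = 40
  edge (4, 10)→(14, 8): d=(10,-2) top-left  bias=+0
  edge (14, 8)→(14, 12): d=(0,4) right/bottom  bias=-1
  edge (14, 12)→(4, 10): d=(-10,-2) top-left  bias=+0
    (4,4)@(9, 9): e=[0,20,20] → █  [on edge]
    (5,4)@(11, 9): e=[4,12,24] → █
    (6,4)@(13, 9): e=[8,4,28] → █
    (7,4)@(15, 9): e=[12,-4,32] → ·
    (4,5)@(9, 11): e=[20,20,0] → █  [on edge]
    (7,5)@(15, 11): e=[32,-4,12] → ·
    (4,6)@(9, 13): e=[40,20,-20] → ·
    (5,6)@(11, 13): e=[44,12,-16] → ·
    (6,6)@(13, 13): e=[48,4,-12] → ·
  covered (6 px):
    · · · · · · · · ·
    · · · · · · · · ·
    · · · · · · · · ·
    · · · · · · · · ·
    · · · · █ █ █ · ·
    · · · · █ █ █ · ·
    · · · · · · · · ·

Z-buffer (winner per pixel, '.' = empty):
  . . . . . . . . .
  . . . . . . . . .
  . . . . . . . . .
  . . . . . . . . .
  . . . 0 1 1 1 . .
  . . . 0 1 1 1 . .
  . . . . . . . . .

Result: 0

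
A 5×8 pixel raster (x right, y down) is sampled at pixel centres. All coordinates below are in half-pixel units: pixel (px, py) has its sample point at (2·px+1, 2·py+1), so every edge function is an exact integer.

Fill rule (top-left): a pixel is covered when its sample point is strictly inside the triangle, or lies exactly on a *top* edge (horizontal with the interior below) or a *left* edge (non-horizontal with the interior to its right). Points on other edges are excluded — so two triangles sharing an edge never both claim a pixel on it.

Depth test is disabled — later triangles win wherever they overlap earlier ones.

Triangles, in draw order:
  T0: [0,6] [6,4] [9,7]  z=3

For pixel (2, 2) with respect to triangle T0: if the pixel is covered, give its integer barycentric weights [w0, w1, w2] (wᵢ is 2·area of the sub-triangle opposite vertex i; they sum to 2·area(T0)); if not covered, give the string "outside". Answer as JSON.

T0:
  2·area = 24
  edge (0, 6)→(6, 4): d=(6,-2) top-left  bias=+0
  edge (6, 4)→(9, 7): d=(3,3) right/bottom  bias=-1
  edge (9, 7)→(0, 6): d=(-9,-1) top-left  bias=+0
    (1,0)@(3, 1): e=[-24,0,48] → .  [on edge]
    (2,1)@(5, 3): e=[-8,0,32] → .  [on edge]
    (4,1)@(9, 3): e=[0,-12,36] → .  [on edge]
    (1,2)@(3, 5): e=[0,12,12] → X  [on edge]
    (2,2)@(5, 5): e=[4,6,14] → X
    (3,2)@(7, 5): e=[8,0,16] → .  [on edge]
    (1,3)@(3, 7): e=[12,18,-6] → .
    (2,3)@(5, 7): e=[16,12,-4] → .
    (4,3)@(9, 7): e=[24,0,0] → .  [on edge]
  covered (2 px):
    . . . . .
    . . . . .
    . X X . .
    . . . . .
    . . . . .
    . . . . .
    . . . . .
    . . . . .

Final: [6,14,4]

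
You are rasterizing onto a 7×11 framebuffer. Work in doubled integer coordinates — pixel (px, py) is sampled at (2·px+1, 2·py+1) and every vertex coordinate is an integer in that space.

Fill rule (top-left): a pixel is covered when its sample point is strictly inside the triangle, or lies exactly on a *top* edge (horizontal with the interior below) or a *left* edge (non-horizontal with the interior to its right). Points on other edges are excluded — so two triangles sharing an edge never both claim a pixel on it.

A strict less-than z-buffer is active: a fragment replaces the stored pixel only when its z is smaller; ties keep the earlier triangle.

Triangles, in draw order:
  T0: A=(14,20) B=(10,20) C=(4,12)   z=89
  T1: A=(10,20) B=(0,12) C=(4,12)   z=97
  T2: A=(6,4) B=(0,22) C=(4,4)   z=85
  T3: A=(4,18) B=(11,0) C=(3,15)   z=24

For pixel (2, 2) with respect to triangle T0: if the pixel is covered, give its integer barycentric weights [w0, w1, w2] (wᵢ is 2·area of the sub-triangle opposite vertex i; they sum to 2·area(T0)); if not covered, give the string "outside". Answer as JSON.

T0:
  2·area = 32
  edge (14, 20)→(10, 20): d=(-4,0) right/bottom  bias=-1
  edge (10, 20)→(4, 12): d=(-6,-8) top-left  bias=+0
  edge (4, 12)→(14, 20): d=(10,8) right/bottom  bias=-1
    (2,6)@(5, 13): e=[28,2,2] → X
    (3,6)@(7, 13): e=[28,18,-14] → .
    (2,7)@(5, 15): e=[20,-10,22] → .
    (3,7)@(7, 15): e=[20,6,6] → X
    (4,7)@(9, 15): e=[20,22,-10] → .
    (3,8)@(7, 17): e=[12,-6,26] → .
    (4,8)@(9, 17): e=[12,10,10] → X
    (5,8)@(11, 17): e=[12,26,-6] → .
    (4,9)@(9, 19): e=[4,-2,30] → .
    (5,9)@(11, 19): e=[4,14,14] → X
    (6,9)@(13, 19): e=[4,30,-2] → .
    (5,10)@(11, 21): e=[-4,2,34] → .
  covered (4 px):
    . . . . . . .
    . . . . . . .
    . . . . . . .
    . . . . . . .
    . . . . . . .
    . . . . . . .
    . . X . . . .
    . . . X . . .
    . . . . X . .
    . . . . . X .
    . . . . . . .
T1:
  2·area = 32
  edge (10, 20)→(0, 12): d=(-10,-8) top-left  bias=+0
  edge (0, 12)→(4, 12): d=(4,0) top-left  bias=+0
  edge (4, 12)→(10, 20): d=(6,8) right/bottom  bias=-1
    (1,6)@(3, 13): e=[14,4,14] → X
    (2,6)@(5, 13): e=[30,4,-2] → .
    (1,7)@(3, 15): e=[-6,12,26] → .
    (2,7)@(5, 15): e=[10,12,10] → X
    (3,7)@(7, 15): e=[26,12,-6] → .
    (2,8)@(5, 17): e=[-10,20,22] → .
    (3,8)@(7, 17): e=[6,20,6] → X
    (4,8)@(9, 17): e=[22,20,-10] → .
    (3,9)@(7, 19): e=[-14,28,18] → .
    (4,9)@(9, 19): e=[2,28,2] → X
    (5,9)@(11, 19): e=[18,28,-14] → .
    (4,10)@(9, 21): e=[-18,36,14] → .
  covered (4 px):
    . . . . . . .
    . . . . . . .
    . . . . . . .
    . . . . . . .
    . . . . . . .
    . . . . . . .
    . X . . . . .
    . . X . . . .
    . . . X . . .
    . . . . X . .
    . . . . . . .
T2:
  2·area = 36
  edge (6, 4)→(0, 22): d=(-6,18) right/bottom  bias=-1
  edge (0, 22)→(4, 4): d=(4,-18) top-left  bias=+0
  edge (4, 4)→(6, 4): d=(2,0) top-left  bias=+0
    (3,0)@(7, 1): e=[0,42,-6] → .  [on edge]
    (2,2)@(5, 5): e=[12,22,2] → X
    (3,2)@(7, 5): e=[-24,58,2] → .
    (2,3)@(5, 7): e=[0,30,6] → .  [on edge]
    (1,4)@(3, 9): e=[24,2,10] → X
    (2,4)@(5, 9): e=[-12,38,10] → .
    (1,5)@(3, 11): e=[12,10,14] → X
    (2,5)@(5, 11): e=[-24,46,14] → .
    (1,6)@(3, 13): e=[0,18,18] → .  [on edge]
    (0,9)@(1, 19): e=[0,6,30] → .  [on edge]
  covered (3 px):
    . . . . . . .
    . . . . . . .
    . . X . . . .
    . . . . . . .
    . X . . . . .
    . X . . . . .
    . . . . . . .
    . . . . . . .
    . . . . . . .
    . . . . . . .
    . . . . . . .
T3:
  2·area = 39  (B↔C swapped to make it positive)
  edge (4, 18)→(3, 15): d=(-1,-3) top-left  bias=+0
  edge (3, 15)→(11, 0): d=(8,-15) top-left  bias=+0
  edge (11, 0)→(4, 18): d=(-7,18) right/bottom  bias=-1
    (4,2)@(9, 5): e=[28,10,1] → X
    (5,2)@(11, 5): e=[34,40,-35] → .
    (4,3)@(9, 7): e=[26,26,-13] → .
    (0,4)@(1, 9): e=[0,-78,117] → .  [on edge]
    (3,4)@(7, 9): e=[18,12,9] → X
    (4,4)@(9, 9): e=[24,42,-27] → .
    (3,5)@(7, 11): e=[16,28,-5] → .
    (2,6)@(5, 13): e=[8,14,17] → X
    (3,6)@(7, 13): e=[14,44,-19] → .
    (1,7)@(3, 15): e=[0,0,39] → X  [on edge]
    (3,7)@(7, 15): e=[12,60,-33] → .
    (1,8)@(3, 17): e=[-2,16,25] → .
    (2,10)@(5, 21): e=[0,78,-39] → .  [on edge]
  covered (5 px):
    . . . . . . .
    . . . . . . .
    . . . . X . .
    . . . . . . .
    . . . X . . .
    . . . . . . .
    . . X . . . .
    . X X . . . .
    . . . . . . .
    . . . . . . .
    . . . . . . .

Result: "outside"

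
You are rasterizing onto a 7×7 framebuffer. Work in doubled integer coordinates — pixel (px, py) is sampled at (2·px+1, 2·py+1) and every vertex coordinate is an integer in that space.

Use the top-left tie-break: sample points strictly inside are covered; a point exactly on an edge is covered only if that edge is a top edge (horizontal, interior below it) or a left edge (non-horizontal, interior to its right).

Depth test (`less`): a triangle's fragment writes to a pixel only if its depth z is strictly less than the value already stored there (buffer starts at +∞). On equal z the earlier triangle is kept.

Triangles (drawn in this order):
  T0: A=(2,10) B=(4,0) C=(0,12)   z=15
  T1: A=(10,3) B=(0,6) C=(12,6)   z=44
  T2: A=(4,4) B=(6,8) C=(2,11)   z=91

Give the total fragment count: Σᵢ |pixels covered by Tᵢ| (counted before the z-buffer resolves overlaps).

T0:
  2·area = 16  (B↔C swapped to make it positive)
  edge (2, 10)→(0, 12): d=(-2,2) right/bottom  bias=-1
  edge (0, 12)→(4, 0): d=(4,-12) top-left  bias=+0
  edge (4, 0)→(2, 10): d=(-2,10) right/bottom  bias=-1
    (5,0)@(11, 1): e=[0,88,-72] → .  [on edge]
    (1,1)@(3, 3): e=[12,0,4] → X  [on edge]
    (2,1)@(5, 3): e=[8,24,-16] → .
    (4,1)@(9, 3): e=[0,72,-56] → .  [on edge]
    (1,2)@(3, 5): e=[8,8,0] → .  [on edge]
    (3,2)@(7, 5): e=[0,56,-40] → .  [on edge]
    (2,3)@(5, 7): e=[0,40,-24] → .  [on edge]
    (0,4)@(1, 9): e=[4,0,12] → X  [on edge]
    (1,4)@(3, 9): e=[0,24,-8] → .  [on edge]
    (0,5)@(1, 11): e=[0,8,8] → .  [on edge]
  covered (2 px):
    . . . . . . .
    . X . . . . .
    . . . . . . .
    . . . . . . .
    X . . . . . .
    . . . . . . .
    . . . . . . .
T1:
  2·area = 36  (B↔C swapped to make it positive)
  edge (10, 3)→(12, 6): d=(2,3) right/bottom  bias=-1
  edge (12, 6)→(0, 6): d=(-12,0) right/bottom  bias=-1
  edge (0, 6)→(10, 3): d=(10,-3) top-left  bias=+0
    (2,2)@(5, 5): e=[19,12,5] → X
    (3,2)@(7, 5): e=[13,12,11] → X
    (4,2)@(9, 5): e=[7,12,17] → X
    (5,2)@(11, 5): e=[1,12,23] → X
    (6,2)@(13, 5): e=[-5,12,29] → .
    (2,3)@(5, 7): e=[23,-12,25] → .
    (3,3)@(7, 7): e=[17,-12,31] → .
    (4,3)@(9, 7): e=[11,-12,37] → .
    (5,3)@(11, 7): e=[5,-12,43] → .
  covered (4 px):
    . . . . . . .
    . . . . . . .
    . . X X X X .
    . . . . . . .
    . . . . . . .
    . . . . . . .
    . . . . . . .
T2:
  2·area = 22
  edge (4, 4)→(6, 8): d=(2,4) right/bottom  bias=-1
  edge (6, 8)→(2, 11): d=(-4,3) right/bottom  bias=-1
  edge (2, 11)→(4, 4): d=(2,-7) top-left  bias=+0
    (2,3)@(5, 7): e=[2,7,13] → X
    (3,3)@(7, 7): e=[-6,1,27] → .
    (1,4)@(3, 9): e=[14,5,3] → X
    (2,4)@(5, 9): e=[6,-1,17] → .
    (1,5)@(3, 11): e=[18,-3,7] → .
  covered (2 px):
    . . . . . . .
    . . . . . . .
    . . . . . . .
    . . X . . . .
    . X . . . . .
    . . . . . . .
    . . . . . . .

Result: 8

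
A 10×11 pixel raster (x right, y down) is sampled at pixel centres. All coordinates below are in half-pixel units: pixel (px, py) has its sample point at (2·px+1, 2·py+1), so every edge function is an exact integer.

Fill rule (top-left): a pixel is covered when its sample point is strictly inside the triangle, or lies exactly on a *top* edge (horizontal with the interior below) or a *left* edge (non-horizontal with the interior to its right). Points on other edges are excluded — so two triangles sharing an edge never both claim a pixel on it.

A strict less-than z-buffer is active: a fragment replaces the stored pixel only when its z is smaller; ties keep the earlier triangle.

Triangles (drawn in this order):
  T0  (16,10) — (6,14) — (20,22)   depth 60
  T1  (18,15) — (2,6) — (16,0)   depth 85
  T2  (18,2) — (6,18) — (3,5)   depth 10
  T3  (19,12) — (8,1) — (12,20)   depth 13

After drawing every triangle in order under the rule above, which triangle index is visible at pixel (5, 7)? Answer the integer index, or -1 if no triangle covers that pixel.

T0:
  2·area = 136  (B↔C swapped to make it positive)
  edge (16, 10)→(20, 22): d=(4,12) right/bottom  bias=-1
  edge (20, 22)→(6, 14): d=(-14,-8) top-left  bias=+0
  edge (6, 14)→(16, 10): d=(10,-4) top-left  bias=+0
    (6,0)@(13, 1): e=[0,238,-102] → ·  [on edge]
    (7,3)@(15, 7): e=[0,170,-34] → ·  [on edge]
    (7,5)@(15, 11): e=[16,114,6] → █
    (8,5)@(17, 11): e=[-8,130,14] → ·
    (4,6)@(9, 13): e=[96,38,2] → █
    (5,6)@(11, 13): e=[72,54,10] → █
    (6,6)@(13, 13): e=[48,70,18] → █
    (8,6)@(17, 13): e=[0,102,34] → ·  [on edge]
    (4,7)@(9, 15): e=[104,10,22] → █
    (8,7)@(17, 15): e=[8,74,54] → █
    (9,7)@(19, 15): e=[-16,90,62] → ·
    (4,8)@(9, 17): e=[112,-18,42] → ·
    (9,9)@(19, 19): e=[0,34,102] → ·  [on edge]
  covered (16 px):
    · · · · · · · · · ·
    · · · · · · · · · ·
    · · · · · · · · · ·
    · · · · · · · · · ·
    · · · · · · · · · ·
    · · · · · · · █ · ·
    · · · · █ █ █ █ · ·
    · · · · █ █ █ █ █ ·
    · · · · · · █ █ █ ·
    · · · · · · · █ █ ·
    · · · · · · · · · █
T1:
  2·area = 222
  edge (18, 15)→(2, 6): d=(-16,-9) top-left  bias=+0
  edge (2, 6)→(16, 0): d=(14,-6) top-left  bias=+0
  edge (16, 0)→(18, 15): d=(2,15) right/bottom  bias=-1
    (7,0)@(15, 1): e=[197,8,17] → █
    (8,0)@(17, 1): e=[215,20,-13] → ·
    (4,1)@(9, 3): e=[111,0,111] → █  [on edge]
    (5,1)@(11, 3): e=[129,12,81] → █
    (6,1)@(13, 3): e=[147,24,51] → █
    (8,1)@(17, 3): e=[183,48,-9] → ·
    (2,2)@(5, 5): e=[43,4,175] → █
    (3,2)@(7, 5): e=[61,16,145] → █
    (8,2)@(17, 5): e=[151,76,-5] → ·
    (2,3)@(5, 7): e=[11,32,179] → █
    (8,3)@(17, 7): e=[119,104,-1] → ·
    (2,4)@(5, 9): e=[-21,60,183] → ·
  covered (28 px):
    · · · · · · · █ · ·
    · · · · █ █ █ █ · ·
    · · █ █ █ █ █ █ · ·
    · · █ █ █ █ █ █ · ·
    · · · · █ █ █ █ █ ·
    · · · · · █ █ █ █ ·
    · · · · · · · █ █ ·
    · · · · · · · · · ·
    · · · · · · · · · ·
    · · · · · · · · · ·
    · · · · · · · · · ·
T2:
  2·area = 204
  edge (18, 2)→(6, 18): d=(-12,16) right/bottom  bias=-1
  edge (6, 18)→(3, 5): d=(-3,-13) top-left  bias=+0
  edge (3, 5)→(18, 2): d=(15,-3) top-left  bias=+0
    (6,1)@(13, 3): e=[68,136,0] → █  [on edge]
    (7,1)@(15, 3): e=[36,162,6] → █
    (8,1)@(17, 3): e=[4,188,12] → █
    (9,1)@(19, 3): e=[-28,214,18] → ·
    (1,2)@(3, 5): e=[204,0,0] → █  [on edge]
    (2,2)@(5, 5): e=[172,26,6] → █
    (3,2)@(7, 5): e=[140,52,12] → █
    (4,2)@(9, 5): e=[108,78,18] → █
    (5,2)@(11, 5): e=[76,104,24] → █
    (8,2)@(17, 5): e=[-20,182,42] → ·
    (1,3)@(3, 7): e=[180,-6,30] → ·
    (2,3)@(5, 7): e=[148,20,36] → █
  covered (27 px):
    · · · · · · · · · ·
    · · · · · · █ █ █ ·
    · █ █ █ █ █ █ █ · ·
    · · █ █ █ █ █ · · ·
    · · █ █ █ █ · · · ·
    · · █ █ █ █ · · · ·
    · · █ █ █ · · · · ·
    · · · █ · · · · · ·
    · · · · · · · · · ·
    · · · · · · · · · ·
    · · · · · · · · · ·
T3:
  2·area = 165  (B↔C swapped to make it positive)
  edge (19, 12)→(12, 20): d=(-7,8) right/bottom  bias=-1
  edge (12, 20)→(8, 1): d=(-4,-19) top-left  bias=+0
  edge (8, 1)→(19, 12): d=(11,11) right/bottom  bias=-1
    (4,1)@(9, 3): e=[143,11,11] → █
    (5,1)@(11, 3): e=[127,49,-11] → ·
    (4,2)@(9, 5): e=[129,3,33] → █
    (5,2)@(11, 5): e=[113,41,11] → █
    (6,2)@(13, 5): e=[97,79,-11] → ·
    (4,3)@(9, 7): e=[115,-5,55] → ·
    (5,3)@(11, 7): e=[99,33,33] → █
    (6,3)@(13, 7): e=[83,71,11] → █
    (7,3)@(15, 7): e=[67,109,-11] → ·
    (5,4)@(11, 9): e=[85,25,55] → █
    (7,4)@(15, 9): e=[53,101,11] → █
    (8,4)@(17, 9): e=[37,139,-11] → ·
  covered (20 px):
    · · · · · · · · · ·
    · · · · █ · · · · ·
    · · · · █ █ · · · ·
    · · · · · █ █ · · ·
    · · · · · █ █ █ · ·
    · · · · · █ █ █ █ ·
    · · · · · █ █ █ █ ·
    · · · · · █ █ █ · ·
    · · · · · · █ · · ·
    · · · · · · · · · ·
    · · · · · · · · · ·

Z-buffer (winner per pixel, '.' = empty):
  . . . . . . . 1 . .
  . . . . 3 1 2 2 2 .
  . 2 2 2 2 2 2 2 . .
  . . 2 2 2 2 2 1 . .
  . . 2 2 2 2 3 3 1 .
  . . 2 2 2 2 3 3 3 .
  . . 2 2 2 3 3 3 3 .
  . . . 2 0 3 3 3 0 .
  . . . . . . 3 0 0 .
  . . . . . . . 0 0 .
  . . . . . . . . . 0

Final: 3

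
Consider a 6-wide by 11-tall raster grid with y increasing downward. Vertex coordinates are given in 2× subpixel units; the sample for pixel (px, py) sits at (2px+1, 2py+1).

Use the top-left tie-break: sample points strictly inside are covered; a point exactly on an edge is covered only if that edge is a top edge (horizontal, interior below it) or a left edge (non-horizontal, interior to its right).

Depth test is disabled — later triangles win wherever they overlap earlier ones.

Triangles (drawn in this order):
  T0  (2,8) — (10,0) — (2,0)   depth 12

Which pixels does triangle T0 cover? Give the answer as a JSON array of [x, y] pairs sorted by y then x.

T0:
  2·area = 64  (B↔C swapped to make it positive)
  edge (2, 8)→(2, 0): d=(0,-8) top-left  bias=+0
  edge (2, 0)→(10, 0): d=(8,0) top-left  bias=+0
  edge (10, 0)→(2, 8): d=(-8,8) right/bottom  bias=-1
    (1,0)@(3, 1): e=[8,8,48] → #
    (2,0)@(5, 1): e=[24,8,32] → #
    (3,0)@(7, 1): e=[40,8,16] → #
    (4,0)@(9, 1): e=[56,8,0] → ·  [on edge]
    (1,1)@(3, 3): e=[8,24,32] → #
    (3,1)@(7, 3): e=[40,24,0] → ·  [on edge]
    (1,2)@(3, 5): e=[8,40,16] → #
    (2,2)@(5, 5): e=[24,40,0] → ·  [on edge]
    (1,3)@(3, 7): e=[8,56,0] → ·  [on edge]
    (0,4)@(1, 9): e=[-8,72,0] → ·  [on edge]
  covered (6 px):
    · # # # · ·
    · # # · · ·
    · # · · · ·
    · · · · · ·
    · · · · · ·
    · · · · · ·
    · · · · · ·
    · · · · · ·
    · · · · · ·
    · · · · · ·
    · · · · · ·

Answer: [[1,0],[2,0],[3,0],[1,1],[2,1],[1,2]]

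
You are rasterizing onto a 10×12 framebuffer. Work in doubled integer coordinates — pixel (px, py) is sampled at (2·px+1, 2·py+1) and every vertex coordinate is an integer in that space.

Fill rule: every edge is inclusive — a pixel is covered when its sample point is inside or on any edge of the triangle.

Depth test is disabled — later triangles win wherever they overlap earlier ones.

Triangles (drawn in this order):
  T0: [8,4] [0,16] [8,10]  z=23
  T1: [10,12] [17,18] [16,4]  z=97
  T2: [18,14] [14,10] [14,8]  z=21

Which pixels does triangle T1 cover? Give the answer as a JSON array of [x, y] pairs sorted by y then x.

T0:
  2·area = 48  (B↔C swapped to make it positive)
  edge (8, 4)→(8, 10): d=(0,6) inclusive
  edge (8, 10)→(0, 16): d=(-8,6) inclusive
  edge (0, 16)→(8, 4): d=(8,-12) inclusive
    (3,3)@(7, 7): e=[6,30,12] → X
    (4,3)@(9, 7): e=[-6,18,36] → .
    (2,4)@(5, 9): e=[18,26,4] → X
    (4,4)@(9, 9): e=[-6,2,52] → .
    (2,5)@(5, 11): e=[18,10,20] → X
    (3,5)@(7, 11): e=[6,-2,44] → .
    (1,6)@(3, 13): e=[30,6,12] → X
    (2,6)@(5, 13): e=[18,-6,36] → .
    (0,7)@(1, 15): e=[42,2,4] → X
    (1,7)@(3, 15): e=[30,-10,28] → .
    (0,8)@(1, 17): e=[42,-14,20] → .
  covered (6 px):
    . . . . . . . . . .
    . . . . . . . . . .
    . . . . . . . . . .
    . . . X . . . . . .
    . . X X . . . . . .
    . . X . . . . . . .
    . X . . . . . . . .
    X . . . . . . . . .
    . . . . . . . . . .
    . . . . . . . . . .
    . . . . . . . . . .
    . . . . . . . . . .
T1:
  2·area = 92  (B↔C swapped to make it positive)
  edge (10, 12)→(16, 4): d=(6,-8) inclusive
  edge (16, 4)→(17, 18): d=(1,14) inclusive
  edge (17, 18)→(10, 12): d=(-7,-6) inclusive
    (7,3)@(15, 7): e=[10,17,65] → X
    (8,3)@(17, 7): e=[26,-11,77] → .
    (6,4)@(13, 9): e=[6,47,39] → X
    (8,4)@(17, 9): e=[38,-9,63] → .
    (5,5)@(11, 11): e=[2,77,13] → X
    (8,5)@(17, 11): e=[50,-7,49] → .
    (5,6)@(11, 13): e=[14,79,-1] → .
    (6,6)@(13, 13): e=[30,51,11] → X
    (8,6)@(17, 13): e=[62,-5,35] → .
    (6,7)@(13, 15): e=[42,53,-3] → .
    (7,7)@(15, 15): e=[58,25,9] → X
    (8,7)@(17, 15): e=[74,-3,21] → .
  covered (9 px):
    . . . . . . . . . .
    . . . . . . . . . .
    . . . . . . . . . .
    . . . . . . . X . .
    . . . . . . X X . .
    . . . . . X X X . .
    . . . . . . X X . .
    . . . . . . . X . .
    . . . . . . . . . .
    . . . . . . . . . .
    . . . . . . . . . .
    . . . . . . . . . .
T2:
  2·area = 8
  edge (18, 14)→(14, 10): d=(-4,-4) inclusive
  edge (14, 10)→(14, 8): d=(0,-2) inclusive
  edge (14, 8)→(18, 14): d=(4,6) inclusive
    (2,0)@(5, 1): e=[0,-18,26] → .  [on edge]
    (3,1)@(7, 3): e=[0,-14,22] → .  [on edge]
    (4,2)@(9, 5): e=[0,-10,18] → .  [on edge]
    (5,3)@(11, 7): e=[0,-6,14] → .  [on edge]
    (6,4)@(13, 9): e=[0,-2,10] → .  [on edge]
    (7,5)@(15, 11): e=[0,2,6] → X  [on edge]
    (8,5)@(17, 11): e=[8,6,-6] → .
    (7,6)@(15, 13): e=[-8,2,14] → .
    (8,6)@(17, 13): e=[0,6,2] → X  [on edge]
    (9,6)@(19, 13): e=[8,10,-10] → .
    (8,7)@(17, 15): e=[-8,6,10] → .
    (9,7)@(19, 15): e=[0,10,-2] → .  [on edge]
  covered (2 px):
    . . . . . . . . . .
    . . . . . . . . . .
    . . . . . . . . . .
    . . . . . . . . . .
    . . . . . . . . . .
    . . . . . . . X . .
    . . . . . . . . X .
    . . . . . . . . . .
    . . . . . . . . . .
    . . . . . . . . . .
    . . . . . . . . . .
    . . . . . . . . . .

Answer: [[7,3],[6,4],[7,4],[5,5],[6,5],[7,5],[6,6],[7,6],[7,7]]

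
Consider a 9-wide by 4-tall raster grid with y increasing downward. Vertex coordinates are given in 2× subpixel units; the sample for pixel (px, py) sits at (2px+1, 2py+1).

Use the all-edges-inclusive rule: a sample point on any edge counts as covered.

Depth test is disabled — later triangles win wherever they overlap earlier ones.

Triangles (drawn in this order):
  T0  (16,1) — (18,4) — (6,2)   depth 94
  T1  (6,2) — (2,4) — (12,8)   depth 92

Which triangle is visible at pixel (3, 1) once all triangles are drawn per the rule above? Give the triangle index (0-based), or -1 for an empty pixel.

T0:
  2·area = 32
  edge (16, 1)→(18, 4): d=(2,3) inclusive
  edge (18, 4)→(6, 2): d=(-12,-2) inclusive
  edge (6, 2)→(16, 1): d=(10,-1) inclusive
    (6,1)@(13, 3): e=[13,2,17] → #
    (7,1)@(15, 3): e=[7,6,19] → #
    (8,1)@(17, 3): e=[1,10,21] → #
    (6,2)@(13, 5): e=[17,-22,37] → ·
    (7,2)@(15, 5): e=[11,-18,39] → ·
    (8,2)@(17, 5): e=[5,-14,41] → ·
  covered (3 px):
    · · · · · · · · ·
    · · · · · · # # #
    · · · · · · · · ·
    · · · · · · · · ·
T1:
  2·area = 36  (B↔C swapped to make it positive)
  edge (6, 2)→(12, 8): d=(6,6) inclusive
  edge (12, 8)→(2, 4): d=(-10,-4) inclusive
  edge (2, 4)→(6, 2): d=(4,-2) inclusive
    (2,0)@(5, 1): e=[0,42,-6] → ·  [on edge]
    (2,1)@(5, 3): e=[12,22,2] → #
    (3,1)@(7, 3): e=[0,30,6] → #  [on edge]
    (4,1)@(9, 3): e=[-12,38,10] → ·
    (2,2)@(5, 5): e=[24,2,10] → #
    (4,2)@(9, 5): e=[0,18,18] → #  [on edge]
    (5,2)@(11, 5): e=[-12,26,22] → ·
    (2,3)@(5, 7): e=[36,-18,18] → ·
    (3,3)@(7, 7): e=[24,-10,22] → ·
    (4,3)@(9, 7): e=[12,-2,26] → ·
    (5,3)@(11, 7): e=[0,6,30] → #  [on edge]
    (6,3)@(13, 7): e=[-12,14,34] → ·
  covered (6 px):
    · · · · · · · · ·
    · · # # · · · · ·
    · · # # # · · · ·
    · · · · · # · · ·

Z-buffer (winner per pixel, '.' = empty):
  . . . . . . . . .
  . . 1 1 . . 0 0 0
  . . 1 1 1 . . . .
  . . . . . 1 . . .

Answer: 1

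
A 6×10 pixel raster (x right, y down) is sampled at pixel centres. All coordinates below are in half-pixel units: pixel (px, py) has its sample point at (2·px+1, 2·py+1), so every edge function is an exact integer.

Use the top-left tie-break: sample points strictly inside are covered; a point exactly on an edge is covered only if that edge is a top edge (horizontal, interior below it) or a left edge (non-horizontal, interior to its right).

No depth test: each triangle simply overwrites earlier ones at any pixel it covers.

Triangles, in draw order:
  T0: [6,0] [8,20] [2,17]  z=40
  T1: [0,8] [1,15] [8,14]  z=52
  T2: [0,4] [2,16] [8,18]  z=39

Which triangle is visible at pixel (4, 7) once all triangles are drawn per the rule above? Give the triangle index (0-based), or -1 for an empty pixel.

T0:
  2·area = 114
  edge (6, 0)→(8, 20): d=(2,20) right/bottom  bias=-1
  edge (8, 20)→(2, 17): d=(-6,-3) top-left  bias=+0
  edge (2, 17)→(6, 0): d=(4,-17) top-left  bias=+0
    (2,2)@(5, 5): e=[30,81,3] → █
    (3,2)@(7, 5): e=[-10,87,37] → ·
    (2,3)@(5, 7): e=[34,69,11] → █
    (3,3)@(7, 7): e=[-6,75,45] → ·
    (2,4)@(5, 9): e=[38,57,19] → █
    (3,4)@(7, 9): e=[-2,63,53] → ·
    (2,5)@(5, 11): e=[42,45,27] → █
    (3,5)@(7, 11): e=[2,51,61] → █
    (4,5)@(9, 11): e=[-38,57,95] → ·
    (1,6)@(3, 13): e=[86,27,1] → █
    (4,6)@(9, 13): e=[-34,45,103] → ·
    (1,7)@(3, 15): e=[90,15,9] → █
  covered (15 px):
    · · · · · ·
    · · · · · ·
    · · █ · · ·
    · · █ · · ·
    · · █ · · ·
    · · █ █ · ·
    · █ █ █ · ·
    · █ █ █ · ·
    · █ █ █ · ·
    · · · █ · ·
T1:
  2·area = 50  (B↔C swapped to make it positive)
  edge (0, 8)→(8, 14): d=(8,6) right/bottom  bias=-1
  edge (8, 14)→(1, 15): d=(-7,1) right/bottom  bias=-1
  edge (1, 15)→(0, 8): d=(-1,-7) top-left  bias=+0
    (0,4)@(1, 9): e=[2,42,6] → █
    (1,4)@(3, 9): e=[-10,40,20] → ·
    (0,5)@(1, 11): e=[18,28,4] → █
    (1,5)@(3, 11): e=[6,26,18] → █
    (2,5)@(5, 11): e=[-6,24,32] → ·
    (0,6)@(1, 13): e=[34,14,2] → █
    (2,6)@(5, 13): e=[10,10,30] → █
    (3,6)@(7, 13): e=[-2,8,44] → ·
    (0,7)@(1, 15): e=[50,0,0] → ·  [on edge]
    (1,7)@(3, 15): e=[38,-2,14] → ·
    (2,7)@(5, 15): e=[26,-4,28] → ·
  covered (6 px):
    · · · · · ·
    · · · · · ·
    · · · · · ·
    · · · · · ·
    █ · · · · ·
    █ █ · · · ·
    █ █ █ · · ·
    · · · · · ·
    · · · · · ·
    · · · · · ·
T2:
  2·area = 68  (B↔C swapped to make it positive)
  edge (0, 4)→(8, 18): d=(8,14) right/bottom  bias=-1
  edge (8, 18)→(2, 16): d=(-6,-2) top-left  bias=+0
  edge (2, 16)→(0, 4): d=(-2,-12) top-left  bias=+0
    (0,3)@(1, 7): e=[10,52,6] → █
    (1,3)@(3, 7): e=[-18,56,30] → ·
    (0,4)@(1, 9): e=[26,40,2] → █
    (1,4)@(3, 9): e=[-2,44,26] → ·
    (0,5)@(1, 11): e=[42,28,-2] → ·
    (1,5)@(3, 11): e=[14,32,22] → █
    (2,5)@(5, 11): e=[-14,36,46] → ·
    (1,6)@(3, 13): e=[30,20,18] → █
    (2,6)@(5, 13): e=[2,24,42] → █
    (3,6)@(7, 13): e=[-26,28,66] → ·
    (1,7)@(3, 15): e=[46,8,14] → █
    (3,7)@(7, 15): e=[-10,16,62] → ·
    (2,8)@(5, 17): e=[34,0,34] → █  [on edge]
    (5,9)@(11, 19): e=[-34,0,102] → ·  [on edge]
  covered (9 px):
    · · · · · ·
    · · · · · ·
    · · · · · ·
    █ · · · · ·
    █ · · · · ·
    · █ · · · ·
    · █ █ · · ·
    · █ █ · · ·
    · · █ █ · ·
    · · · · · ·

Z-buffer (winner per pixel, '.' = empty):
  . . . . . .
  . . . . . .
  . . 0 . . .
  2 . 0 . . .
  2 . 0 . . .
  1 2 0 0 . .
  1 2 2 0 . .
  . 2 2 0 . .
  . 0 2 2 . .
  . . . 0 . .

Answer: -1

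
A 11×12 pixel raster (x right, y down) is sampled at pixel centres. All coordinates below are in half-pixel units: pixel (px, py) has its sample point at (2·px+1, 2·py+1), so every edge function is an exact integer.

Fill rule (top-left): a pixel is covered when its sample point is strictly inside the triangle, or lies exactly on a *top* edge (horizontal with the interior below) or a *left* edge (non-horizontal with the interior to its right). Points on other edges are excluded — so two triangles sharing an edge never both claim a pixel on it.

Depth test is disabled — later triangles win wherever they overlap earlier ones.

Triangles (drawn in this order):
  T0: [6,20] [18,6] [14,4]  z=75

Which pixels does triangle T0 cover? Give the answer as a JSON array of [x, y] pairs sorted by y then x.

T0:
  2·area = 80  (B↔C swapped to make it positive)
  edge (6, 20)→(14, 4): d=(8,-16) top-left  bias=+0
  edge (14, 4)→(18, 6): d=(4,2) right/bottom  bias=-1
  edge (18, 6)→(6, 20): d=(-12,14) right/bottom  bias=-1
    (7,2)@(15, 5): e=[24,2,54] → █
    (8,2)@(17, 5): e=[56,-2,26] → ·
    (6,3)@(13, 7): e=[8,14,58] → █
    (8,3)@(17, 7): e=[72,6,2] → █
    (9,3)@(19, 7): e=[104,2,-26] → ·
    (6,4)@(13, 9): e=[24,22,34] → █
    (8,4)@(17, 9): e=[88,14,-22] → ·
    (5,5)@(11, 11): e=[8,34,38] → █
    (7,5)@(15, 11): e=[72,26,-18] → ·
    (5,6)@(11, 13): e=[24,42,14] → █
    (6,6)@(13, 13): e=[56,38,-14] → ·
    (4,7)@(9, 15): e=[8,54,18] → █
  covered (10 px):
    · · · · · · · · · · ·
    · · · · · · · · · · ·
    · · · · · · · █ · · ·
    · · · · · · █ █ █ · ·
    · · · · · · █ █ · · ·
    · · · · · █ █ · · · ·
    · · · · · █ · · · · ·
    · · · · █ · · · · · ·
    · · · · · · · · · · ·
    · · · · · · · · · · ·
    · · · · · · · · · · ·
    · · · · · · · · · · ·

Answer: [[7,2],[6,3],[7,3],[8,3],[6,4],[7,4],[5,5],[6,5],[5,6],[4,7]]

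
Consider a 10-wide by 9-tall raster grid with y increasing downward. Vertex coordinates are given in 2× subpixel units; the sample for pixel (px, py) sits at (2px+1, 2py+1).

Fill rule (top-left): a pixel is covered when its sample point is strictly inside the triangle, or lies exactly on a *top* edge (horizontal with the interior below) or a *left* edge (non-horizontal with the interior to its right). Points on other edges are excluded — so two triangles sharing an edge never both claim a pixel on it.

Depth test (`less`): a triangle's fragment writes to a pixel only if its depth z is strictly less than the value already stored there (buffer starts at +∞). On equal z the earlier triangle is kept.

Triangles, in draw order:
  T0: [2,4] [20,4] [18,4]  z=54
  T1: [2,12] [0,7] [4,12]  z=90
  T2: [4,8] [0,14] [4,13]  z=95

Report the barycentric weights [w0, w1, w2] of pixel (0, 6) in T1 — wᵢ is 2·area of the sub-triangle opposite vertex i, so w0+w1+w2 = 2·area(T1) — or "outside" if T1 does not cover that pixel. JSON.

T0:
  degenerate (2·area = 0) — covers nothing
T1:
  2·area = 10
  edge (2, 12)→(0, 7): d=(-2,-5) top-left  bias=+0
  edge (0, 7)→(4, 12): d=(4,5) right/bottom  bias=-1
  edge (4, 12)→(2, 12): d=(-2,0) right/bottom  bias=-1
    (0,4)@(1, 9): e=[1,3,6] → X
    (1,4)@(3, 9): e=[11,-7,6] → .
    (0,5)@(1, 11): e=[-3,11,2] → .
    (1,5)@(3, 11): e=[7,1,2] → X
    (2,5)@(5, 11): e=[17,-9,2] → .
    (1,6)@(3, 13): e=[3,9,-2] → .
  covered (2 px):
    . . . . . . . . . .
    . . . . . . . . . .
    . . . . . . . . . .
    . . . . . . . . . .
    X . . . . . . . . .
    . X . . . . . . . .
    . . . . . . . . . .
    . . . . . . . . . .
    . . . . . . . . . .
T2:
  2·area = 20  (B↔C swapped to make it positive)
  edge (4, 8)→(4, 13): d=(0,5) right/bottom  bias=-1
  edge (4, 13)→(0, 14): d=(-4,1) right/bottom  bias=-1
  edge (0, 14)→(4, 8): d=(4,-6) top-left  bias=+0
    (1,5)@(3, 11): e=[5,9,6] → X
    (2,5)@(5, 11): e=[-5,7,18] → .
    (0,6)@(1, 13): e=[15,3,2] → X
    (2,6)@(5, 13): e=[-5,-1,26] → .
    (0,7)@(1, 15): e=[15,-5,10] → .
    (1,7)@(3, 15): e=[5,-7,22] → .
  covered (3 px):
    . . . . . . . . . .
    . . . . . . . . . .
    . . . . . . . . . .
    . . . . . . . . . .
    . . . . . . . . . .
    . X . . . . . . . .
    X X . . . . . . . .
    . . . . . . . . . .
    . . . . . . . . . .

Final: "outside"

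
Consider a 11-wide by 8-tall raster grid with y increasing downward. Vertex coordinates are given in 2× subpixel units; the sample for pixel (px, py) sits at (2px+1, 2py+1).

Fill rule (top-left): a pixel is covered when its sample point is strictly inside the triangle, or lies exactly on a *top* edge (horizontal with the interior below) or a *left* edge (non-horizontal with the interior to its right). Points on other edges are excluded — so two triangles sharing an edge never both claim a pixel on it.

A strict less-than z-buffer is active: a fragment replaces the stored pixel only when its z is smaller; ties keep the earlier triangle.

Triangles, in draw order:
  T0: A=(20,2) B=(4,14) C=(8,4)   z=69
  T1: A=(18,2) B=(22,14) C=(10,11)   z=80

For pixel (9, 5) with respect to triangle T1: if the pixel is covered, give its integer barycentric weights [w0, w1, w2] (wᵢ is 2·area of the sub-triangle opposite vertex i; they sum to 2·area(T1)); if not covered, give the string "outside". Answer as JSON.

T0:
  2·area = 112
  edge (20, 2)→(4, 14): d=(-16,12) right/bottom  bias=-1
  edge (4, 14)→(8, 4): d=(4,-10) top-left  bias=+0
  edge (8, 4)→(20, 2): d=(12,-2) top-left  bias=+0
    (7,1)@(15, 3): e=[44,66,2] → #
    (8,1)@(17, 3): e=[20,86,6] → #
    (9,1)@(19, 3): e=[-4,106,10] → ·
    (4,2)@(9, 5): e=[84,14,14] → #
    (5,2)@(11, 5): e=[60,34,18] → #
    (6,2)@(13, 5): e=[36,54,22] → #
    (8,2)@(17, 5): e=[-12,94,30] → ·
    (3,3)@(7, 7): e=[76,2,34] → #
    (7,3)@(15, 7): e=[-20,82,50] → ·
    (3,4)@(7, 9): e=[44,10,58] → #
    (5,4)@(11, 9): e=[-4,50,66] → ·
    (6,4)@(13, 9): e=[-28,70,70] → ·
  covered (14 px):
    · · · · · · · · · · ·
    · · · · · · · # # · ·
    · · · · # # # # · · ·
    · · · # # # # · · · ·
    · · · # # · · · · · ·
    · · · # · · · · · · ·
    · · # · · · · · · · ·
    · · · · · · · · · · ·
T1:
  2·area = 132
  edge (18, 2)→(22, 14): d=(4,12) right/bottom  bias=-1
  edge (22, 14)→(10, 11): d=(-12,-3) top-left  bias=+0
  edge (10, 11)→(18, 2): d=(8,-9) top-left  bias=+0
    (8,2)@(17, 5): e=[24,93,15] → #
    (9,2)@(19, 5): e=[0,99,33] → ·  [on edge]
    (7,3)@(15, 7): e=[56,63,13] → #
    (9,3)@(19, 7): e=[8,75,49] → #
    (10,3)@(21, 7): e=[-16,81,67] → ·
    (6,4)@(13, 9): e=[88,33,11] → #
    (10,4)@(21, 9): e=[-8,57,83] → ·
    (5,5)@(11, 11): e=[120,3,9] → #
    (10,5)@(21, 11): e=[0,33,99] → ·  [on edge]
    (5,6)@(11, 13): e=[128,-21,25] → ·
    (6,6)@(13, 13): e=[104,-15,43] → ·
    (7,6)@(15, 13): e=[80,-9,61] → ·
  covered (15 px):
    · · · · · · · · · · ·
    · · · · · · · · · · ·
    · · · · · · · · # · ·
    · · · · · · · # # # ·
    · · · · · · # # # # ·
    · · · · · # # # # # ·
    · · · · · · · · · # #
    · · · · · · · · · · ·

Final: [27,81,24]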